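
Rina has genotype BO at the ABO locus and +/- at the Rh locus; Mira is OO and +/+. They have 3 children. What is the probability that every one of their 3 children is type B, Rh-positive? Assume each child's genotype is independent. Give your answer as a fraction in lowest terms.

ABO cross BO × OO → 1/2 O, 1/2 B.
Rh cross +/- × +/+ → 1 Rh+; so P(type B, Rh-positive) = 1/2 × 1 = 1/2 per child.
All 3 independent: (1/2)^3 = 1/8.

1/8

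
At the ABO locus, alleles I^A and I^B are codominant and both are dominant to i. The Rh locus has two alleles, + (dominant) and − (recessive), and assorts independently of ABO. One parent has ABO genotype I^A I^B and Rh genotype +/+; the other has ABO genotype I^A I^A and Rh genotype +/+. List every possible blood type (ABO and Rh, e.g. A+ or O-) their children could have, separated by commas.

Gametes from I^A I^B × I^A I^A give offspring ABO genotypes I^A I^A, I^A I^B, i.e. phenotypes A, AB.
Rh cross +/+ × +/+ → phenotypes Rh+.
Combining independently: A+, AB+.

A+, AB+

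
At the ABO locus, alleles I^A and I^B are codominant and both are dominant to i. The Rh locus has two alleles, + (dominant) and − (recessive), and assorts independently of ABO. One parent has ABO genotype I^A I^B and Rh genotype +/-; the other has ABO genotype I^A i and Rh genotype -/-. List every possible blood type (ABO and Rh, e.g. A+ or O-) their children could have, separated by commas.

A+, A-, B+, B-, AB+, AB-

Gametes from I^A I^B × I^A i give offspring ABO genotypes I^A I^A, I^A I^B, I^A i, I^B i, i.e. phenotypes A, B, AB.
Rh cross +/- × -/- → phenotypes Rh+, Rh-.
Combining independently: A+, A-, B+, B-, AB+, AB-.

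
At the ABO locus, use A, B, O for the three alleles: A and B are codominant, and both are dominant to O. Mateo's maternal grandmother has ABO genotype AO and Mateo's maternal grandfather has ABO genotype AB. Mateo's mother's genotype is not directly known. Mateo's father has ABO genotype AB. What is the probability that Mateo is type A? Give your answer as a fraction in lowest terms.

3/8

Mateo's mother's ABO genotype from AO × AB: 1/4 AA, 1/4 AB, 1/4 AO, 1/4 BO.
Crossing each possibility with the father AB and summing P(type A): 1/4·1/2 + 1/4·1/4 + 1/4·1/2 + 1/4·1/4 = 3/8.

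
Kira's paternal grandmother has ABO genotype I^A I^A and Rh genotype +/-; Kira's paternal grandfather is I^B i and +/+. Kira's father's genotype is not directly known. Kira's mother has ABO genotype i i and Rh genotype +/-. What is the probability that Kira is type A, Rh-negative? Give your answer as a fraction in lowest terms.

Kira's father's ABO genotype from I^A I^A × I^B i: 1/2 I^A I^B, 1/2 I^A i.
Crossing each possibility with the mother i i and summing P(type A): 1/2·1/2 + 1/2·1/2 = 1/2.
Similarly for Rh via the father's Rh distribution: P(Rh-) = 1/8.
Independent loci: 1/2 × 1/8 = 1/16.

1/16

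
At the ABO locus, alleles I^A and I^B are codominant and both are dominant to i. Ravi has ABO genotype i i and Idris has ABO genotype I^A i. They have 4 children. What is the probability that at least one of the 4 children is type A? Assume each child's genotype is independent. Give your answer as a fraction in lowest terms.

ABO cross i i × I^A i → 1/2 O, 1/2 A.
So P(type A) = 1/2 per child.
P(none) = (1/2)^4 = 1/16; P(at least one) = 1 − 1/16 = 15/16.

15/16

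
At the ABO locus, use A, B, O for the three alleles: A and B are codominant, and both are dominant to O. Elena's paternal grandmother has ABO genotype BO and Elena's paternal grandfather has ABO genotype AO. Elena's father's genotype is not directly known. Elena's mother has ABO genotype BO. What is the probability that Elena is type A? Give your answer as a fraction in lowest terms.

1/8

Elena's father's ABO genotype from BO × AO: 1/4 AB, 1/4 AO, 1/4 BO, 1/4 OO.
Crossing each possibility with the mother BO and summing P(type A): 1/4·1/4 + 1/4·1/4 + 1/4·0 + 1/4·0 = 1/8.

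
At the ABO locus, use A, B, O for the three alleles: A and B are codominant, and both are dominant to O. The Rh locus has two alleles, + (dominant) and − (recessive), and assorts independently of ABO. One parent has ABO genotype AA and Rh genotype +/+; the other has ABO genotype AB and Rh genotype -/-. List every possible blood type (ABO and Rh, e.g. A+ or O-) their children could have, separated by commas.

Gametes from AA × AB give offspring ABO genotypes AA, AB, i.e. phenotypes A, AB.
Rh cross +/+ × -/- → phenotypes Rh+.
Combining independently: A+, AB+.

A+, AB+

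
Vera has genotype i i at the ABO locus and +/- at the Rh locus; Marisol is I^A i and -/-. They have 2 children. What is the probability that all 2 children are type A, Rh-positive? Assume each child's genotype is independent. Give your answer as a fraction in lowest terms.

1/16

ABO cross i i × I^A i → 1/2 O, 1/2 A.
Rh cross +/- × -/- → 1/2 Rh+, 1/2 Rh-; so P(type A, Rh-positive) = 1/2 × 1/2 = 1/4 per child.
All 2 independent: (1/4)^2 = 1/16.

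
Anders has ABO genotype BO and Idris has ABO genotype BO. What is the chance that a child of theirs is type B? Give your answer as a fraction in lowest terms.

3/4

ABO cross BO × BO → offspring phenotypes: 1/4 O, 3/4 B.
So P(type B) = 3/4.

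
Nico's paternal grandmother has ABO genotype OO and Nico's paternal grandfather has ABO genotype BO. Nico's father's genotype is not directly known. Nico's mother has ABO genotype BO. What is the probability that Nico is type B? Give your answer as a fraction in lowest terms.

Nico's father's ABO genotype from OO × BO: 1/2 BO, 1/2 OO.
Crossing each possibility with the mother BO and summing P(type B): 1/2·3/4 + 1/2·1/2 = 5/8.

5/8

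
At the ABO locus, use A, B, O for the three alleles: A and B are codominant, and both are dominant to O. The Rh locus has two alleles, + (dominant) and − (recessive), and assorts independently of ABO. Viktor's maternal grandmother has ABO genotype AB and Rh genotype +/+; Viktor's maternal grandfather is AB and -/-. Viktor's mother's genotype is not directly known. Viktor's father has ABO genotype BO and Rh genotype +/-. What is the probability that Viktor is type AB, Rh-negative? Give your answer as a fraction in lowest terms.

1/16

Viktor's mother's ABO genotype from AB × AB: 1/4 AA, 1/2 AB, 1/4 BB.
Crossing each possibility with the father BO and summing P(type AB): 1/4·1/2 + 1/2·1/4 + 1/4·0 = 1/4.
Similarly for Rh via the mother's Rh distribution: P(Rh-) = 1/4.
Independent loci: 1/4 × 1/4 = 1/16.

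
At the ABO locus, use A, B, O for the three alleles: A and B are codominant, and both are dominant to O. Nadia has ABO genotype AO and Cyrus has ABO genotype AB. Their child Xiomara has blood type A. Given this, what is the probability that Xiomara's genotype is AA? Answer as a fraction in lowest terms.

Cross AO × AB → 1/4 AA, 1/4 AB, 1/4 AO, 1/4 BO.
Type-A genotypes among offspring: AA (1/4), AO (1/4); total 1/2.
P(AA | type A) = (1/4) / (1/2) = 1/2.

1/2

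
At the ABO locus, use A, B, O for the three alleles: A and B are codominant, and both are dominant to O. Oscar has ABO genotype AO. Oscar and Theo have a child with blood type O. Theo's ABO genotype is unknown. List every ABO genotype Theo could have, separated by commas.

For each candidate genotype of Theo, check whether crossing it with AO can produce every observed child phenotype.
  AA → possible child types {A} ✗
  AB → possible child types {A, B, AB} ✗
  AO → possible child types {O, A} ✓
  BB → possible child types {B, AB} ✗
  BO → possible child types {O, A, B, AB} ✓
  OO → possible child types {O, A} ✓

AO, BO, OO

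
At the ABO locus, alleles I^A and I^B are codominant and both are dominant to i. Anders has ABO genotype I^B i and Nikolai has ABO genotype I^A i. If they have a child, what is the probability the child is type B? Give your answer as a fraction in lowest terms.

ABO cross I^B i × I^A i → offspring phenotypes: 1/4 O, 1/4 A, 1/4 B, 1/4 AB.
So P(type B) = 1/4.

1/4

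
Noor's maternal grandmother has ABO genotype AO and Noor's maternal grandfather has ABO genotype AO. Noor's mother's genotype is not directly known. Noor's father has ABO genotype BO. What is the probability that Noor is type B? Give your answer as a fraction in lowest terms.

Noor's mother's ABO genotype from AO × AO: 1/4 AA, 1/2 AO, 1/4 OO.
Crossing each possibility with the father BO and summing P(type B): 1/4·0 + 1/2·1/4 + 1/4·1/2 = 1/4.

1/4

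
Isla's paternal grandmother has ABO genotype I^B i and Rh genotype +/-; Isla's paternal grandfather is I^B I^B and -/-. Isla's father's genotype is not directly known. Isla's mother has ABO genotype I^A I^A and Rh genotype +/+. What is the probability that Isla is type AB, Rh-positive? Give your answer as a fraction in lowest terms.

Isla's father's ABO genotype from I^B i × I^B I^B: 1/2 I^B I^B, 1/2 I^B i.
Crossing each possibility with the mother I^A I^A and summing P(type AB): 1/2·1 + 1/2·1/2 = 3/4.
Similarly for Rh via the father's Rh distribution: P(Rh+) = 1.
Independent loci: 3/4 × 1 = 3/4.

3/4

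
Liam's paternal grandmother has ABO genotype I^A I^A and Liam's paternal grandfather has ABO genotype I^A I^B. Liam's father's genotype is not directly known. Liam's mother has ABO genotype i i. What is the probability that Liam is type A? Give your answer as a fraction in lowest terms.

3/4

Liam's father's ABO genotype from I^A I^A × I^A I^B: 1/2 I^A I^A, 1/2 I^A I^B.
Crossing each possibility with the mother i i and summing P(type A): 1/2·1 + 1/2·1/2 = 3/4.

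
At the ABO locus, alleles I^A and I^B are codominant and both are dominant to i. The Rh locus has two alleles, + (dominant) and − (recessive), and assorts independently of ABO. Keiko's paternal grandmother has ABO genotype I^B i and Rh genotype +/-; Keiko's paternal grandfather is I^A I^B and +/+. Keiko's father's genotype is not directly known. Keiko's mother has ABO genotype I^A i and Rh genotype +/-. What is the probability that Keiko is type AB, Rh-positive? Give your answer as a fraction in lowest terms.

7/32

Keiko's father's ABO genotype from I^B i × I^A I^B: 1/4 I^A I^B, 1/4 I^A i, 1/4 I^B I^B, 1/4 I^B i.
Crossing each possibility with the mother I^A i and summing P(type AB): 1/4·1/4 + 1/4·0 + 1/4·1/2 + 1/4·1/4 = 1/4.
Similarly for Rh via the father's Rh distribution: P(Rh+) = 7/8.
Independent loci: 1/4 × 7/8 = 7/32.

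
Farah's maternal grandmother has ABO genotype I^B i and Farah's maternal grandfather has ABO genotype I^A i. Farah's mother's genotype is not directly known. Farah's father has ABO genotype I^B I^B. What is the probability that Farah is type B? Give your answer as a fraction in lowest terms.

3/4

Farah's mother's ABO genotype from I^B i × I^A i: 1/4 I^A I^B, 1/4 I^A i, 1/4 I^B i, 1/4 i i.
Crossing each possibility with the father I^B I^B and summing P(type B): 1/4·1/2 + 1/4·1/2 + 1/4·1 + 1/4·1 = 3/4.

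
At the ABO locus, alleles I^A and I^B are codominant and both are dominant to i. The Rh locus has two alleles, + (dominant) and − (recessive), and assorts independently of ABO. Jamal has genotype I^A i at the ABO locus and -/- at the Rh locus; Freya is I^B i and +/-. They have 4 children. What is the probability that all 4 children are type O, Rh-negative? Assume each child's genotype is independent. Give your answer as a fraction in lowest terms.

ABO cross I^A i × I^B i → 1/4 O, 1/4 A, 1/4 B, 1/4 AB.
Rh cross -/- × +/- → 1/2 Rh+, 1/2 Rh-; so P(type O, Rh-negative) = 1/4 × 1/2 = 1/8 per child.
All 4 independent: (1/8)^4 = 1/4096.

1/4096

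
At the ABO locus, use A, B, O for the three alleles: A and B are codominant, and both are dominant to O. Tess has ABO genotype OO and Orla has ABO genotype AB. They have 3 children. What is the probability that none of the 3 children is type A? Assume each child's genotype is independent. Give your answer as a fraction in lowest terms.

ABO cross OO × AB → 1/2 A, 1/2 B.
So P(type A) = 1/2 per child.
P(not type A) = 1/2 for one child; (1/2)^3 = 1/8.

1/8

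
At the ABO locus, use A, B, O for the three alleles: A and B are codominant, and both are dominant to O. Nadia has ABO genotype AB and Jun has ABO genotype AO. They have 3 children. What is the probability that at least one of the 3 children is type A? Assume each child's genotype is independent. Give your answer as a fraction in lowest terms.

ABO cross AB × AO → 1/2 A, 1/4 B, 1/4 AB.
So P(type A) = 1/2 per child.
P(none) = (1/2)^3 = 1/8; P(at least one) = 1 − 1/8 = 7/8.

7/8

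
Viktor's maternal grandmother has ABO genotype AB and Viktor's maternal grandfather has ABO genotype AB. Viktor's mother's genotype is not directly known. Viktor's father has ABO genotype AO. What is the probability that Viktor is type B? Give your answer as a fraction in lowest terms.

Viktor's mother's ABO genotype from AB × AB: 1/4 AA, 1/2 AB, 1/4 BB.
Crossing each possibility with the father AO and summing P(type B): 1/4·0 + 1/2·1/4 + 1/4·1/2 = 1/4.

1/4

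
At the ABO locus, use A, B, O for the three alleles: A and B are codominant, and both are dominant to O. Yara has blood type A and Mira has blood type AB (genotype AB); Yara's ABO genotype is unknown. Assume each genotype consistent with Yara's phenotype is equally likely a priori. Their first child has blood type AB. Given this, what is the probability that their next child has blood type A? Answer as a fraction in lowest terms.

Possible genotypes: Yara ∈ {AA, AO}; Mira ∈ {AB}.
Weight each parental genotype pair by prior × P(type-AB child):
  AA × AB: posterior weight 2/3; P(next child type A) = 1/2.
  AO × AB: posterior weight 1/3; P(next child type A) = 1/2.
Weighted sum = 1/2.

1/2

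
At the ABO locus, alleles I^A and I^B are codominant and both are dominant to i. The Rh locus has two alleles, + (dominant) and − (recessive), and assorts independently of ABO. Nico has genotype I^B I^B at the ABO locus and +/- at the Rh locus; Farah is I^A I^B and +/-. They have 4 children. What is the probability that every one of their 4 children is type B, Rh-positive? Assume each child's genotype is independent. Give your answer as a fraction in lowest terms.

81/4096

ABO cross I^B I^B × I^A I^B → 1/2 B, 1/2 AB.
Rh cross +/- × +/- → 3/4 Rh+, 1/4 Rh-; so P(type B, Rh-positive) = 1/2 × 3/4 = 3/8 per child.
All 4 independent: (3/8)^4 = 81/4096.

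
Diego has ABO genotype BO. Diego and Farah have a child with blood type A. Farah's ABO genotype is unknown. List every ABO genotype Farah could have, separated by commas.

For each candidate genotype of Farah, check whether crossing it with BO can produce every observed child phenotype.
  AA → possible child types {A, AB} ✓
  AB → possible child types {A, B, AB} ✓
  AO → possible child types {O, A, B, AB} ✓
  BB → possible child types {B} ✗
  BO → possible child types {O, B} ✗
  OO → possible child types {O, B} ✗

AA, AB, AO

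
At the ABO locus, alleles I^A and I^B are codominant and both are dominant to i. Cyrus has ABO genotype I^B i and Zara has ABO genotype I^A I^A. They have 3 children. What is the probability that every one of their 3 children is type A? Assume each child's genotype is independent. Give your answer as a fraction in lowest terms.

1/8

ABO cross I^B i × I^A I^A → 1/2 A, 1/2 AB.
So P(type A) = 1/2 per child.
All 3 independent: (1/2)^3 = 1/8.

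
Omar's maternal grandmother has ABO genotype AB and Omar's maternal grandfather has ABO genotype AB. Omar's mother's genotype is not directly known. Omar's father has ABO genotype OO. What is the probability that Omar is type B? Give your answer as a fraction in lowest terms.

Omar's mother's ABO genotype from AB × AB: 1/4 AA, 1/2 AB, 1/4 BB.
Crossing each possibility with the father OO and summing P(type B): 1/4·0 + 1/2·1/2 + 1/4·1 = 1/2.

1/2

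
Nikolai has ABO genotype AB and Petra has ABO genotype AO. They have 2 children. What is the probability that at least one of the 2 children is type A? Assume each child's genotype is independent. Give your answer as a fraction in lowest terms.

ABO cross AB × AO → 1/2 A, 1/4 B, 1/4 AB.
So P(type A) = 1/2 per child.
P(none) = (1/2)^2 = 1/4; P(at least one) = 1 − 1/4 = 3/4.

3/4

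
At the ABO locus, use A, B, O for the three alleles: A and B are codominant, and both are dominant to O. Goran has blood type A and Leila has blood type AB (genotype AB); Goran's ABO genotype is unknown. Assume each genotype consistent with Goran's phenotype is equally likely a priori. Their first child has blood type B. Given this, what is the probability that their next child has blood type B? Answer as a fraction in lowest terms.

1/4

Possible genotypes: Goran ∈ {AA, AO}; Leila ∈ {AB}.
Weight each parental genotype pair by prior × P(type-B child):
  AO × AB: posterior weight 1; P(next child type B) = 1/4.
Weighted sum = 1/4.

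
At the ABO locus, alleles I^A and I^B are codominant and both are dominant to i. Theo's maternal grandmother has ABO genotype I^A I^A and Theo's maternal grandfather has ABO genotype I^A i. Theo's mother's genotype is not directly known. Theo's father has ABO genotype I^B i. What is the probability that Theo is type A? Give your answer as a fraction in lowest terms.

Theo's mother's ABO genotype from I^A I^A × I^A i: 1/2 I^A I^A, 1/2 I^A i.
Crossing each possibility with the father I^B i and summing P(type A): 1/2·1/2 + 1/2·1/4 = 3/8.

3/8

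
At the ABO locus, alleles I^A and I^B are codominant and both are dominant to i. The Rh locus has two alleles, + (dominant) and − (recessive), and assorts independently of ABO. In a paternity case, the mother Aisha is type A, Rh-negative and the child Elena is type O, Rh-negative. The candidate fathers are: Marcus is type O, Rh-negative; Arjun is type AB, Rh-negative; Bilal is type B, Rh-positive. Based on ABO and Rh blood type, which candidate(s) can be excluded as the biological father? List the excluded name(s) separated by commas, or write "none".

A candidate is excluded only if no genotype consistent with his phenotype could produce a type O, Rh-negative child with a type A, Rh-negative mother.
Arjun (type AB, Rh-): no genotype consistent with that phenotype can produce a type-O Rh- child with a type-A mother.

Arjun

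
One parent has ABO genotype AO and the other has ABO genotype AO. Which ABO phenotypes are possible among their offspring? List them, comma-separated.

O, A

Gametes from AO × AO give offspring ABO genotypes AA, AO, OO, i.e. phenotypes O, A.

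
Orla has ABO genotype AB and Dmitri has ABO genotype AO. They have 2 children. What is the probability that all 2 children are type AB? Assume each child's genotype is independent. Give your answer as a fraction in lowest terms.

1/16

ABO cross AB × AO → 1/2 A, 1/4 B, 1/4 AB.
So P(type AB) = 1/4 per child.
All 2 independent: (1/4)^2 = 1/16.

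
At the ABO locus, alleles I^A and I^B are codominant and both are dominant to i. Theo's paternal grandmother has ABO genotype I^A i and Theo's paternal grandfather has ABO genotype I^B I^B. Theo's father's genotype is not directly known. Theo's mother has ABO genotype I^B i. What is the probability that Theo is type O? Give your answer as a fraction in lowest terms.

1/8

Theo's father's ABO genotype from I^A i × I^B I^B: 1/2 I^A I^B, 1/2 I^B i.
Crossing each possibility with the mother I^B i and summing P(type O): 1/2·0 + 1/2·1/4 = 1/8.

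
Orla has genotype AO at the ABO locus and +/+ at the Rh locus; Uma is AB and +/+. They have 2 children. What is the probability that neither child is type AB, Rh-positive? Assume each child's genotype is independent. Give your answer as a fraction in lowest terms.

ABO cross AO × AB → 1/2 A, 1/4 B, 1/4 AB.
Rh cross +/+ × +/+ → 1 Rh+; so P(type AB, Rh-positive) = 1/4 × 1 = 1/4 per child.
P(not type AB, Rh-positive) = 3/4 for one child; (3/4)^2 = 9/16.

9/16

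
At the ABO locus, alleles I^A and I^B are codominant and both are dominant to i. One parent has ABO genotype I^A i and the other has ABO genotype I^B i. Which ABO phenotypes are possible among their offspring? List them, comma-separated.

Gametes from I^A i × I^B i give offspring ABO genotypes I^A I^B, I^A i, I^B i, i i, i.e. phenotypes O, A, B, AB.

O, A, B, AB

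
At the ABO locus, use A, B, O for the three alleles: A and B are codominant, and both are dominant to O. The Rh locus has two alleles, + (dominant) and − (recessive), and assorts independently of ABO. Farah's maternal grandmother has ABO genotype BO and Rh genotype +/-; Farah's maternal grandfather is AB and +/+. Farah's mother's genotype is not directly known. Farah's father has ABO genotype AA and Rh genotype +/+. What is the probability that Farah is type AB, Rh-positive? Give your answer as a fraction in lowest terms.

Farah's mother's ABO genotype from BO × AB: 1/4 AB, 1/4 AO, 1/4 BB, 1/4 BO.
Crossing each possibility with the father AA and summing P(type AB): 1/4·1/2 + 1/4·0 + 1/4·1 + 1/4·1/2 = 1/2.
Similarly for Rh via the mother's Rh distribution: P(Rh+) = 1.
Independent loci: 1/2 × 1 = 1/2.

1/2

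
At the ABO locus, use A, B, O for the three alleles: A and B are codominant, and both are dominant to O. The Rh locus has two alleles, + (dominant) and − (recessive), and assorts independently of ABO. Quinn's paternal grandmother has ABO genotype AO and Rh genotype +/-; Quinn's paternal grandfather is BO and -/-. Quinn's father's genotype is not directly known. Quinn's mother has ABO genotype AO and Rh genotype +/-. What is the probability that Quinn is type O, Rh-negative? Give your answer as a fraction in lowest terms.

Quinn's father's ABO genotype from AO × BO: 1/4 AB, 1/4 AO, 1/4 BO, 1/4 OO.
Crossing each possibility with the mother AO and summing P(type O): 1/4·0 + 1/4·1/4 + 1/4·1/4 + 1/4·1/2 = 1/4.
Similarly for Rh via the father's Rh distribution: P(Rh-) = 3/8.
Independent loci: 1/4 × 3/8 = 3/32.

3/32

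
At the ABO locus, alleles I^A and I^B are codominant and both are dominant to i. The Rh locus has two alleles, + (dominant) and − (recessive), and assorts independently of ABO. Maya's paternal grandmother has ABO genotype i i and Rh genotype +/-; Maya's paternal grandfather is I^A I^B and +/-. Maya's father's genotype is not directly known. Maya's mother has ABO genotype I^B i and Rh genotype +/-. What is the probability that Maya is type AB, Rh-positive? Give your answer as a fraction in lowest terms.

Maya's father's ABO genotype from i i × I^A I^B: 1/2 I^A i, 1/2 I^B i.
Crossing each possibility with the mother I^B i and summing P(type AB): 1/2·1/4 + 1/2·0 = 1/8.
Similarly for Rh via the father's Rh distribution: P(Rh+) = 3/4.
Independent loci: 1/8 × 3/4 = 3/32.

3/32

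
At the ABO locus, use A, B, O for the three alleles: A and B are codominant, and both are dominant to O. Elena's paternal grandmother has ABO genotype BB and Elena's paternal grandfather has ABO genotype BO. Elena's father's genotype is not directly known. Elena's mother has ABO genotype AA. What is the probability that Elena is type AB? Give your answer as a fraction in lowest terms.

3/4

Elena's father's ABO genotype from BB × BO: 1/2 BB, 1/2 BO.
Crossing each possibility with the mother AA and summing P(type AB): 1/2·1 + 1/2·1/2 = 3/4.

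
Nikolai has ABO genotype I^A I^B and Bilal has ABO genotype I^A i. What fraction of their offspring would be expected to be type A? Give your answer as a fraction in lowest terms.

ABO cross I^A I^B × I^A i → offspring phenotypes: 1/2 A, 1/4 B, 1/4 AB.
So P(type A) = 1/2.

1/2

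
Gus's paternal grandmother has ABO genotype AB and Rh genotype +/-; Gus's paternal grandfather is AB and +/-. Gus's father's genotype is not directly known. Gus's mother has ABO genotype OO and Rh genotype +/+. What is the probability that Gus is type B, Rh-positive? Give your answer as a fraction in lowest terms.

Gus's father's ABO genotype from AB × AB: 1/4 AA, 1/2 AB, 1/4 BB.
Crossing each possibility with the mother OO and summing P(type B): 1/4·0 + 1/2·1/2 + 1/4·1 = 1/2.
Similarly for Rh via the father's Rh distribution: P(Rh+) = 1.
Independent loci: 1/2 × 1 = 1/2.

1/2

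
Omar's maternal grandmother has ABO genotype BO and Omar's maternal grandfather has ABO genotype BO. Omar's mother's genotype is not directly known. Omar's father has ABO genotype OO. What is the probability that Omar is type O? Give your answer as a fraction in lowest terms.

1/2

Omar's mother's ABO genotype from BO × BO: 1/4 BB, 1/2 BO, 1/4 OO.
Crossing each possibility with the father OO and summing P(type O): 1/4·0 + 1/2·1/2 + 1/4·1 = 1/2.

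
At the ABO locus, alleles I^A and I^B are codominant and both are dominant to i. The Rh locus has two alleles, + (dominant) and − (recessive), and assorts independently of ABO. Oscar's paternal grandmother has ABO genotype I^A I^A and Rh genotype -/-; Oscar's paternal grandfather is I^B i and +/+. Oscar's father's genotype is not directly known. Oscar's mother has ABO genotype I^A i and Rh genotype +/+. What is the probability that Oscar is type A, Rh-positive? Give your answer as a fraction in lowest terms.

5/8

Oscar's father's ABO genotype from I^A I^A × I^B i: 1/2 I^A I^B, 1/2 I^A i.
Crossing each possibility with the mother I^A i and summing P(type A): 1/2·1/2 + 1/2·3/4 = 5/8.
Similarly for Rh via the father's Rh distribution: P(Rh+) = 1.
Independent loci: 5/8 × 1 = 5/8.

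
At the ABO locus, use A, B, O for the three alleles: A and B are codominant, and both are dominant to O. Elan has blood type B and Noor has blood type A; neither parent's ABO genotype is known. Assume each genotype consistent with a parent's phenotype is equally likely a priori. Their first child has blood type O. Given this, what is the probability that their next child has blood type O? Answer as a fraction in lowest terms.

1/4

Possible genotypes: Elan ∈ {BB, BO}; Noor ∈ {AA, AO}.
Weight each parental genotype pair by prior × P(type-O child):
  BO × AO: posterior weight 1; P(next child type O) = 1/4.
Weighted sum = 1/4.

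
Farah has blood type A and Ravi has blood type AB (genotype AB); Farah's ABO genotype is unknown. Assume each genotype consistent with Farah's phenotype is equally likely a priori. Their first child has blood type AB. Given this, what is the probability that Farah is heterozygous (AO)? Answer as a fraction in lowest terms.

1/3

Possible genotypes: Farah ∈ {AA, AO}; Ravi ∈ {AB}.
Weight each parental genotype pair by prior × P(type-AB child):
  AA × AB: posterior weight 2/3.
  AO × AB: posterior weight 1/3.
Sum the posterior weight over pairs where Farah is AO: 1/3.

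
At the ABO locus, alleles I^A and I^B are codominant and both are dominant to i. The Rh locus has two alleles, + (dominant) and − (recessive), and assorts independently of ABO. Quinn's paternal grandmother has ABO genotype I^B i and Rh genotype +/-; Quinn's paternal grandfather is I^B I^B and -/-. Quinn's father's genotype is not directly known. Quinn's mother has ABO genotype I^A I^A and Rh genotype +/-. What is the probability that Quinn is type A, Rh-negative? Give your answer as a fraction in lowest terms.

3/32

Quinn's father's ABO genotype from I^B i × I^B I^B: 1/2 I^B I^B, 1/2 I^B i.
Crossing each possibility with the mother I^A I^A and summing P(type A): 1/2·0 + 1/2·1/2 = 1/4.
Similarly for Rh via the father's Rh distribution: P(Rh-) = 3/8.
Independent loci: 1/4 × 3/8 = 3/32.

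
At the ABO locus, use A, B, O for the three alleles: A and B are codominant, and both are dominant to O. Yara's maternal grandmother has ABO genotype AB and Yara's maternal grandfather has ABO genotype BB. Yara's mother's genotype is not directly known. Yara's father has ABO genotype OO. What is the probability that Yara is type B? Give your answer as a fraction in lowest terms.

Yara's mother's ABO genotype from AB × BB: 1/2 AB, 1/2 BB.
Crossing each possibility with the father OO and summing P(type B): 1/2·1/2 + 1/2·1 = 3/4.

3/4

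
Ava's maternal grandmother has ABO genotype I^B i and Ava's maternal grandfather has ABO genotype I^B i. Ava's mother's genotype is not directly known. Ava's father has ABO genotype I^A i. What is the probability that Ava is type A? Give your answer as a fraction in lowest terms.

Ava's mother's ABO genotype from I^B i × I^B i: 1/4 I^B I^B, 1/2 I^B i, 1/4 i i.
Crossing each possibility with the father I^A i and summing P(type A): 1/4·0 + 1/2·1/4 + 1/4·1/2 = 1/4.

1/4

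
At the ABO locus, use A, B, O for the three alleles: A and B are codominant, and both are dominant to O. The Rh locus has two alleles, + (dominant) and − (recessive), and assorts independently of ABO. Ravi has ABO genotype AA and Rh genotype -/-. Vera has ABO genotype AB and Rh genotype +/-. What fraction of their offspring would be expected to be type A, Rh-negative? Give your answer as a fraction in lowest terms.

1/4

ABO cross AA × AB → offspring phenotypes: 1/2 A, 1/2 AB.
Rh cross -/- × +/- → 1/2 Rh+, 1/2 Rh-.
Independent loci: P(type A, Rh-negative) = 1/2 × 1/2 = 1/4.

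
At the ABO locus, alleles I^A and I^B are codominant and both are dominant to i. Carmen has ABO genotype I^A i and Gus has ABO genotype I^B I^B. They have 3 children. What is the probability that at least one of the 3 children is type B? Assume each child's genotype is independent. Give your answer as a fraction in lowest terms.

ABO cross I^A i × I^B I^B → 1/2 B, 1/2 AB.
So P(type B) = 1/2 per child.
P(none) = (1/2)^3 = 1/8; P(at least one) = 1 − 1/8 = 7/8.

7/8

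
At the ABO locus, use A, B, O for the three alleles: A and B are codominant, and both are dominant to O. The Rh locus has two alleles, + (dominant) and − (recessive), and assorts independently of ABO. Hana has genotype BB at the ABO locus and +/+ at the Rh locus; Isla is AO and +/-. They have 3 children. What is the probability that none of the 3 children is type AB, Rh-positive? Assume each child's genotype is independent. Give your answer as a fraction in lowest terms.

1/8

ABO cross BB × AO → 1/2 B, 1/2 AB.
Rh cross +/+ × +/- → 1 Rh+; so P(type AB, Rh-positive) = 1/2 × 1 = 1/2 per child.
P(not type AB, Rh-positive) = 1/2 for one child; (1/2)^3 = 1/8.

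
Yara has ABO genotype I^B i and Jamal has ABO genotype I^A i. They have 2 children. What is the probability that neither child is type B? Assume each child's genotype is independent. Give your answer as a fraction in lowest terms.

9/16

ABO cross I^B i × I^A i → 1/4 O, 1/4 A, 1/4 B, 1/4 AB.
So P(type B) = 1/4 per child.
P(not type B) = 3/4 for one child; (3/4)^2 = 9/16.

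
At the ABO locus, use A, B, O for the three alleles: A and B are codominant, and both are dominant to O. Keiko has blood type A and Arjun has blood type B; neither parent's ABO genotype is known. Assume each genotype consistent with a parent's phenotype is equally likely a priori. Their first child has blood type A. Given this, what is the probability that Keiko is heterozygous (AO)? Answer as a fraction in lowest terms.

Possible genotypes: Keiko ∈ {AA, AO}; Arjun ∈ {BB, BO}.
Weight each parental genotype pair by prior × P(type-A child):
  AA × BO: posterior weight 2/3.
  AO × BO: posterior weight 1/3.
Sum the posterior weight over pairs where Keiko is AO: 1/3.

1/3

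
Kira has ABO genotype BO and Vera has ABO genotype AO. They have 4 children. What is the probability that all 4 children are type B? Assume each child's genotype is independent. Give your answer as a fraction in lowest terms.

ABO cross BO × AO → 1/4 O, 1/4 A, 1/4 B, 1/4 AB.
So P(type B) = 1/4 per child.
All 4 independent: (1/4)^4 = 1/256.

1/256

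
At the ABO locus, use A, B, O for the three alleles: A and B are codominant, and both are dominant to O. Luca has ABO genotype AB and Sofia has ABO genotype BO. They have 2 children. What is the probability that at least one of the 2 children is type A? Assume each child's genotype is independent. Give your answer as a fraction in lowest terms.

ABO cross AB × BO → 1/4 A, 1/2 B, 1/4 AB.
So P(type A) = 1/4 per child.
P(none) = (3/4)^2 = 9/16; P(at least one) = 1 − 9/16 = 7/16.

7/16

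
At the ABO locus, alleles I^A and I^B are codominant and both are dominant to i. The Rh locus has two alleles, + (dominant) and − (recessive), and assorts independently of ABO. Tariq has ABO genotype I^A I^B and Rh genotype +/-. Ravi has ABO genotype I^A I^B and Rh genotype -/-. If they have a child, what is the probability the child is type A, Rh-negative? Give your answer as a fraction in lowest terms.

1/8

ABO cross I^A I^B × I^A I^B → offspring phenotypes: 1/4 A, 1/4 B, 1/2 AB.
Rh cross +/- × -/- → 1/2 Rh+, 1/2 Rh-.
Independent loci: P(type A, Rh-negative) = 1/4 × 1/2 = 1/8.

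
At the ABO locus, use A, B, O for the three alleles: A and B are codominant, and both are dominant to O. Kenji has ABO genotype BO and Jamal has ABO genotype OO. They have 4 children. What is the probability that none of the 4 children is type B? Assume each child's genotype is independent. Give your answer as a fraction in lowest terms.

1/16

ABO cross BO × OO → 1/2 O, 1/2 B.
So P(type B) = 1/2 per child.
P(not type B) = 1/2 for one child; (1/2)^4 = 1/16.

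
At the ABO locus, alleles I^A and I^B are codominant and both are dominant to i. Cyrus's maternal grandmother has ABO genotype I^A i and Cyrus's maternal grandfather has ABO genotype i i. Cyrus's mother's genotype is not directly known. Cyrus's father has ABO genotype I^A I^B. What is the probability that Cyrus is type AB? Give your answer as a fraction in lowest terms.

1/8

Cyrus's mother's ABO genotype from I^A i × i i: 1/2 I^A i, 1/2 i i.
Crossing each possibility with the father I^A I^B and summing P(type AB): 1/2·1/4 + 1/2·0 = 1/8.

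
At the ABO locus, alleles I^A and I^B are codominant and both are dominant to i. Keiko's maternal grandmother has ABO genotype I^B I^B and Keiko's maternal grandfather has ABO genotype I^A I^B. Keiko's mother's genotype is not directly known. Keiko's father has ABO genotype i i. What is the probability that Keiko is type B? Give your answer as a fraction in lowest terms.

Keiko's mother's ABO genotype from I^B I^B × I^A I^B: 1/2 I^A I^B, 1/2 I^B I^B.
Crossing each possibility with the father i i and summing P(type B): 1/2·1/2 + 1/2·1 = 3/4.

3/4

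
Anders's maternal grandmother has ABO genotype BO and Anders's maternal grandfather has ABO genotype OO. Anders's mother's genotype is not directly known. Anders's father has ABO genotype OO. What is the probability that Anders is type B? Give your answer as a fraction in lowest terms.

Anders's mother's ABO genotype from BO × OO: 1/2 BO, 1/2 OO.
Crossing each possibility with the father OO and summing P(type B): 1/2·1/2 + 1/2·0 = 1/4.

1/4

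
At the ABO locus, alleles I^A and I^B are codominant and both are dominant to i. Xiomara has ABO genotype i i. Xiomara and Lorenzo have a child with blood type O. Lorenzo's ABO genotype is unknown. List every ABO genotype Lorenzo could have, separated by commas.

For each candidate genotype of Lorenzo, check whether crossing it with i i can produce every observed child phenotype.
  I^A I^A → possible child types {A} ✗
  I^A I^B → possible child types {A, B} ✗
  I^A i → possible child types {O, A} ✓
  I^B I^B → possible child types {B} ✗
  I^B i → possible child types {O, B} ✓
  i i → possible child types {O} ✓

I^A i, I^B i, i i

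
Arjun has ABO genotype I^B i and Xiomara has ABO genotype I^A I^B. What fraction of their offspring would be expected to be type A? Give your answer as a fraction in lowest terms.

1/4

ABO cross I^B i × I^A I^B → offspring phenotypes: 1/4 A, 1/2 B, 1/4 AB.
So P(type A) = 1/4.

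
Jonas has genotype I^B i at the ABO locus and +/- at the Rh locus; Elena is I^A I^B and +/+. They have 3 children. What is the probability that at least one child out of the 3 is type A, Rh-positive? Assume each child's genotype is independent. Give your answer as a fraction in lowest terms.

37/64

ABO cross I^B i × I^A I^B → 1/4 A, 1/2 B, 1/4 AB.
Rh cross +/- × +/+ → 1 Rh+; so P(type A, Rh-positive) = 1/4 × 1 = 1/4 per child.
P(none) = (3/4)^3 = 27/64; P(at least one) = 1 − 27/64 = 37/64.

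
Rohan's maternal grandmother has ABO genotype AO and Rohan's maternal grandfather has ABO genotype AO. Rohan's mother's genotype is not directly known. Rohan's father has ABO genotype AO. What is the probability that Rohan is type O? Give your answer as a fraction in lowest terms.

1/4

Rohan's mother's ABO genotype from AO × AO: 1/4 AA, 1/2 AO, 1/4 OO.
Crossing each possibility with the father AO and summing P(type O): 1/4·0 + 1/2·1/4 + 1/4·1/2 = 1/4.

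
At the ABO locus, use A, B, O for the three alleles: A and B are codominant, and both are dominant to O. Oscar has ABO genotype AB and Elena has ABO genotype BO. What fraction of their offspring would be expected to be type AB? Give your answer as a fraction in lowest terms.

1/4

ABO cross AB × BO → offspring phenotypes: 1/4 A, 1/2 B, 1/4 AB.
So P(type AB) = 1/4.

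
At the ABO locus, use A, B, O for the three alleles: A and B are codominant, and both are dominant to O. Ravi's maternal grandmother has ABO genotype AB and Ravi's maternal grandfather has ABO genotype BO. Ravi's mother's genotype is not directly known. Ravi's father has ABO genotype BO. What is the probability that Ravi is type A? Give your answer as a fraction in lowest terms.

Ravi's mother's ABO genotype from AB × BO: 1/4 AB, 1/4 AO, 1/4 BB, 1/4 BO.
Crossing each possibility with the father BO and summing P(type A): 1/4·1/4 + 1/4·1/4 + 1/4·0 + 1/4·0 = 1/8.

1/8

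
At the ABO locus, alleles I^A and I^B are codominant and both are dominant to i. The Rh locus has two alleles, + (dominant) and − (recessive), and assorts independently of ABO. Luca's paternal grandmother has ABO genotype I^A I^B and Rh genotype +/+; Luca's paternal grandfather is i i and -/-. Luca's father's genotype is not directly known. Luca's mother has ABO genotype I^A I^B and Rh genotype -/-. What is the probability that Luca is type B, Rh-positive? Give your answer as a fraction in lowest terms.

3/16

Luca's father's ABO genotype from I^A I^B × i i: 1/2 I^A i, 1/2 I^B i.
Crossing each possibility with the mother I^A I^B and summing P(type B): 1/2·1/4 + 1/2·1/2 = 3/8.
Similarly for Rh via the father's Rh distribution: P(Rh+) = 1/2.
Independent loci: 3/8 × 1/2 = 3/16.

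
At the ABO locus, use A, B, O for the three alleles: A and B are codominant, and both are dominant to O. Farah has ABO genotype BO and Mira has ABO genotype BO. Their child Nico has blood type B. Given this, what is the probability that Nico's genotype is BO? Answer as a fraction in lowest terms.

2/3

Cross BO × BO → 1/4 BB, 1/2 BO, 1/4 OO.
Type-B genotypes among offspring: BB (1/4), BO (1/2); total 3/4.
P(BO | type B) = (1/2) / (3/4) = 2/3.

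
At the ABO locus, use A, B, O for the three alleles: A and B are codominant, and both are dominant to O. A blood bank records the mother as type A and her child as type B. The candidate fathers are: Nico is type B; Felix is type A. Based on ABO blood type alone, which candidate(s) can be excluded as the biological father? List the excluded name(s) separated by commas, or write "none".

A candidate is excluded only if no genotype consistent with his phenotype could produce a type B child with a type A mother.
Felix (type A): no genotype consistent with that phenotype can produce a type-B child with a type-A mother.

Felix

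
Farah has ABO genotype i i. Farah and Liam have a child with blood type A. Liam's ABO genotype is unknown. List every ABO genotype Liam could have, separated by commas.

I^A I^A, I^A I^B, I^A i

For each candidate genotype of Liam, check whether crossing it with i i can produce every observed child phenotype.
  I^A I^A → possible child types {A} ✓
  I^A I^B → possible child types {A, B} ✓
  I^A i → possible child types {O, A} ✓
  I^B I^B → possible child types {B} ✗
  I^B i → possible child types {O, B} ✗
  i i → possible child types {O} ✗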